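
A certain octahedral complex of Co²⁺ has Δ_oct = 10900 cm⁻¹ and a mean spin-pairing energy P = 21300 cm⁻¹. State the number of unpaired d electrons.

3

Co²⁺: group 9, so d-count = 9 − 2 = 7.
With Δ_oct < P the complex is high-spin.
Configuration: t2g^5 e_g^2.
Unpaired electrons: 3.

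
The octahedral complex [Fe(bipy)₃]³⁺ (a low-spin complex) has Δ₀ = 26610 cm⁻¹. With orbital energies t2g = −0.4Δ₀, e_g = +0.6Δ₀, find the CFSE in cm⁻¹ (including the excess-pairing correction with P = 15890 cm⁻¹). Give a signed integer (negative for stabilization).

bipy is neutral, so the +3 overall charge sits on Fe: oxidation state +3.
Fe sits in group 8; removing 3 electrons leaves Fe³⁺ with 8 − 3 = 5 d electrons.
Electron filling gives t2g^5 e_g^0.
Orbital CFSE = 5(-0.4) + 0(0.6) = -2.0Δ₀ = -2.0 × 26610 = -53220 cm⁻¹.
Relative to high-spin t2g^3 e_g^2 (0 paired), the low-spin configuration has 2 additional pairs, contributing +2 × 15890 = +31780 cm⁻¹.
Overall CFSE = -53220 + 31780 = -21440 cm⁻¹.

-21440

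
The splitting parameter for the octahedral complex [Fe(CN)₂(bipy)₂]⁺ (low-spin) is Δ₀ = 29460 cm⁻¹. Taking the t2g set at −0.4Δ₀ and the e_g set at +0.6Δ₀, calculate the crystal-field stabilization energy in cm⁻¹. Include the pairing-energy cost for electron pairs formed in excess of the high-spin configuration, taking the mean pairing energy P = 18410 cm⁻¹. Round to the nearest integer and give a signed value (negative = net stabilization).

Ligand charges: 2×(-1) from CN⁻ and 2×(+0) from bipy sum to -2; with overall charge +1, Fe is +3.
Fe sits in group 8; removing 3 electrons leaves Fe³⁺ with 8 − 3 = 5 d electrons.
The d⁵ electrons fill as t2g^5 e_g^0.
The orbital stabilization is -2.0Δ₀ = -2.0 × 29460 = -58920 cm⁻¹.
Relative to high-spin t2g^3 e_g^2 (0 paired), the low-spin configuration has 2 additional pairs, contributing +2 × 18410 = +36820 cm⁻¹.
Net CFSE = -58920 + 36820 = -22100 cm⁻¹.

-22100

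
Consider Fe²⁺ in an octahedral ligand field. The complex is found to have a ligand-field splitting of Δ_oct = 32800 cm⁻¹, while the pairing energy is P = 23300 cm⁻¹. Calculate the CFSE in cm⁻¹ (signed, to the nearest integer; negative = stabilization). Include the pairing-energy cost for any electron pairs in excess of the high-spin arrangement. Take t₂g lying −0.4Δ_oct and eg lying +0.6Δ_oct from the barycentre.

Group 8 minus oxidation state +2 gives a d⁶ configuration for Fe²⁺.
Δ_oct > P, so pairing is preferred: the ground state is low-spin.
Filling d⁶ accordingly: t₂g⁶ eg⁰.
Orbital CFSE = -2.4Δ_oct = -2.4 × 32800 = -78720 cm⁻¹.
Excess pairs vs high-spin: 3 − 1 = 2; pairing cost = +46600 cm⁻¹.
Net CFSE = -78720 + 46600 = -32120 cm⁻¹.

-32120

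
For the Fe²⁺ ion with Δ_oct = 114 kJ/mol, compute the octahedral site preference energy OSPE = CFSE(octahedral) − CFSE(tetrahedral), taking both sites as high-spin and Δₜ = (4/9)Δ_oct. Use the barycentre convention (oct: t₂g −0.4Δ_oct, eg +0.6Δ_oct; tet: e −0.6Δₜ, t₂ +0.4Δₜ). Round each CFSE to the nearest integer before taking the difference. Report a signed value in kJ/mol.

Fe²⁺: group 8, so d-count = 8 − 2 = 6.
Octahedral high-spin t2g^4 e_g^2: CFSE = -0.4 × 114 = -46 kJ/mol.
Tetrahedral e^3 t2^3 gives -0.6Δₜ = -0.6 × (4/9) × 114 = -30 kJ/mol.
OSPE = CFSE(oct) − CFSE(tet) = -46 − (-30) = -16 kJ/mol.

-16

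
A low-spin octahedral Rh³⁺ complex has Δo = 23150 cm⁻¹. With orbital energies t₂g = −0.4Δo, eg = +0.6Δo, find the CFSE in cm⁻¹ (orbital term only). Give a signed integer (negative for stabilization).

-55560

Rh is in group 9, so Rh³⁺ is d⁶ (9 − 3 = 6).
Electron filling gives t₂g⁶ eg⁰.
Orbital CFSE = 6(-0.4) + 0(0.6) = -2.4Δo = -2.4 × 23150 = -55560 cm⁻¹.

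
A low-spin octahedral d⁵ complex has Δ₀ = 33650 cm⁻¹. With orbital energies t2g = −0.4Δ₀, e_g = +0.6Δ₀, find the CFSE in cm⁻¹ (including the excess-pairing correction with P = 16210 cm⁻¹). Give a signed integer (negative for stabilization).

The d⁵ electrons fill as t2g^5 e_g^0.
The orbital stabilization is -2.0Δ₀ = -2.0 × 33650 = -67300 cm⁻¹.
Relative to high-spin t2g^3 e_g^2 (0 paired), the low-spin configuration has 2 additional pairs, contributing +2 × 16210 = +32420 cm⁻¹.
Net CFSE = -67300 + 32420 = -34880 cm⁻¹.

-34880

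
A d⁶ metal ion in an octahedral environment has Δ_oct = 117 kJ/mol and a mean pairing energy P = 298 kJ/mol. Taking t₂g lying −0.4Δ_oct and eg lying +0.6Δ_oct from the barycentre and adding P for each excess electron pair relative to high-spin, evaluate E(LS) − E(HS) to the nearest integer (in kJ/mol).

362

High-spin d⁶ fills as t₂g⁴ eg² with CFSE 4(−0.4) + 2(+0.6) = -0.4Δ_oct = -47 kJ/mol.
Low-spin: t₂g⁶ eg⁰, orbital CFSE = -2.4Δ_oct = -281 kJ/mol; plus 2 excess pairs × P = +596 kJ/mol; total 315 kJ/mol.
Thus E(LS) − E(HS) = 362 kJ/mol.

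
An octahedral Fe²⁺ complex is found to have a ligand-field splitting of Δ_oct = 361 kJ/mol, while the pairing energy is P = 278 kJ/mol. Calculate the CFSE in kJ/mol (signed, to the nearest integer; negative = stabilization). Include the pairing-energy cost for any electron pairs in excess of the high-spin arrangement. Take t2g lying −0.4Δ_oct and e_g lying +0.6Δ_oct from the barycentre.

Fe²⁺: group 8, so d-count = 8 − 2 = 6.
Here Δ_oct > P (361 > 278), so the low-spin state is favoured.
Filling d⁶ accordingly: t2g^6 e_g^0.
Orbital CFSE = -2.4Δ_oct = -2.4 × 361 = -866 kJ/mol.
Excess pairs vs high-spin: 3 − 1 = 2; pairing cost = +556 kJ/mol.
Net CFSE = -866 + 556 = -310 kJ/mol.

-310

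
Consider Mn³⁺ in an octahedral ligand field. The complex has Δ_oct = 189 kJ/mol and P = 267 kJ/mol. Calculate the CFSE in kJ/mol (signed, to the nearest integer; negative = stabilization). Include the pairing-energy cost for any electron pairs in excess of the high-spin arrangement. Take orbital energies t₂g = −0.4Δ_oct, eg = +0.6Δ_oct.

-113

Mn sits in group 7; removing 3 electrons leaves Mn³⁺ with 7 − 3 = 4 d electrons.
Here Δ_oct < P (189 < 267), so the high-spin state is favoured.
Filling d⁴ accordingly: t₂g³ eg¹.
Orbital CFSE = -0.6Δ_oct = -0.6 × 189 = -113 kJ/mol.
High-spin has no excess pairs, so no pairing correction applies.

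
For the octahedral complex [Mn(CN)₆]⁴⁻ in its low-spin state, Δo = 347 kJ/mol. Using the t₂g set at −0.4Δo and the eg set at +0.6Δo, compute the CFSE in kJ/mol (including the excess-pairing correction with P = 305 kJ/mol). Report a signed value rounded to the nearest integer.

Each CN⁻ contributes -1; 6 × (-1) = -6. With overall charge -4, Mn is in the +2 oxidation state.
Mn sits in group 7; removing 2 electrons leaves Mn²⁺ with 7 − 2 = 5 d electrons.
The d⁵ electrons fill as t₂g⁵ eg⁰.
Orbital CFSE = 5(-0.4) + 0(0.6) = -2.0Δo = -2.0 × 347 = -694 kJ/mol.
Pairing penalty: 2 pairs vs 0 in the high-spin reference → 2 extra × P = 610 kJ/mol.
Net CFSE = -694 + 610 = -84 kJ/mol.

-84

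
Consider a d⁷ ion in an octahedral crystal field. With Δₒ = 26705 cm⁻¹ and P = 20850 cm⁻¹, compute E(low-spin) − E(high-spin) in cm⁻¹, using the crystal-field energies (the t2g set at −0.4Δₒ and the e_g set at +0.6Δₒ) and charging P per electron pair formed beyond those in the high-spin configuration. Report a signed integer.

-5855

High-spin: t2g^5 e_g^2, CFSE = -0.8Δₒ = -21364 cm⁻¹.
For low-spin the configuration is t2g^6 e_g^1: orbital energy -1.8 × 26705 = -48069 cm⁻¹, and 1 additional pair relative to high-spin adds 20850 cm⁻¹, giving -27219 cm⁻¹.
Thus E(LS) − E(HS) = -5855 cm⁻¹.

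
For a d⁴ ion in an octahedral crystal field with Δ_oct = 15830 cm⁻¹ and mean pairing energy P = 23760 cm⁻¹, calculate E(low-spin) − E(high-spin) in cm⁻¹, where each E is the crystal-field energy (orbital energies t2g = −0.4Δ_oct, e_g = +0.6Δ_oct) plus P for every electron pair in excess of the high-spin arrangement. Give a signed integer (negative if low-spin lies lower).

7930

In the high-spin limit (t2g^3 e_g^1) the orbital term is -0.6Δ_oct = -9498 cm⁻¹, with no excess pairing.
For low-spin the configuration is t2g^4 e_g^0: orbital energy -1.6 × 15830 = -25328 cm⁻¹, and 1 additional pair relative to high-spin adds 23760 cm⁻¹, giving -1568 cm⁻¹.
Thus E(LS) − E(HS) = 7930 cm⁻¹.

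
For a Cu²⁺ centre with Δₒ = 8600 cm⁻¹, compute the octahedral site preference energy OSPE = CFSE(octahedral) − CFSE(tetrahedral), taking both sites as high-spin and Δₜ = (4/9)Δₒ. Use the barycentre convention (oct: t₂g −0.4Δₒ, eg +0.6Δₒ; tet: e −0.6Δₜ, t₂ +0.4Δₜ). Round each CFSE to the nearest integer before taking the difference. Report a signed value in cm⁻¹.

-3631

Cu is in group 11, so Cu²⁺ is d⁹ (11 − 2 = 9).
In an octahedral site d⁹ (HS) is t2g^6 e_g^3, giving CFSE(oct) = -0.6Δₒ = -5160 cm⁻¹.
Tetrahedral: e^4 t2^5, CFSE = 4(−0.6) + 5(+0.4) = -0.4Δₜ = -0.4 × (4/9) × 8600 = -1529 cm⁻¹.
OSPE = CFSE(oct) − CFSE(tet) = -5160 − (-1529) = -3631 cm⁻¹.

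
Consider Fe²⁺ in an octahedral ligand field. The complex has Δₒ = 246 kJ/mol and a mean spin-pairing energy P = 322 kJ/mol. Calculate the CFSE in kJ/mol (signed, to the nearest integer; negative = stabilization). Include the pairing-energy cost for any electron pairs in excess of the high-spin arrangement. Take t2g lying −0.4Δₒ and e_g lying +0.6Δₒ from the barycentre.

-98

Fe sits in group 8; removing 2 electrons leaves Fe²⁺ with 8 − 2 = 6 d electrons.
With Δₒ < P the complex is high-spin.
Filling d⁶ accordingly: t2g^4 e_g^2.
Orbital CFSE = -0.4Δₒ = -0.4 × 246 = -98 kJ/mol.
High-spin has no excess pairs, so no pairing correction applies.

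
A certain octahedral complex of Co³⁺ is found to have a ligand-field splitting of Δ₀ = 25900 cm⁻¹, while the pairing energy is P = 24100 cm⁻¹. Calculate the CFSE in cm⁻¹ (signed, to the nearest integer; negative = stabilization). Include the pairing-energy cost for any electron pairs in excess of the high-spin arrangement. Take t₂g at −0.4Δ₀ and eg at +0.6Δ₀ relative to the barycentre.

Co³⁺: group 9, so d-count = 9 − 3 = 6.
Here Δ₀ > P (25900 > 24100), so the low-spin state is favoured.
That gives t₂g⁶ eg⁰.
Orbital CFSE = -2.4Δ₀ = -2.4 × 25900 = -62160 cm⁻¹.
Excess pairs vs high-spin: 3 − 1 = 2; pairing cost = +48200 cm⁻¹.
Net CFSE = -62160 + 48200 = -13960 cm⁻¹.

-13960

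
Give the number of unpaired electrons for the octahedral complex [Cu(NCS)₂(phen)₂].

1

Ligand charges: 2×(-1) from NCS⁻ and 2×(+0) from phen sum to -2; with overall charge +0, Cu is +2.
Cu is in group 11, so Cu²⁺ is d⁹ (11 − 2 = 9).
Configuration: t₂g⁶ eg³, giving 1 unpaired electron.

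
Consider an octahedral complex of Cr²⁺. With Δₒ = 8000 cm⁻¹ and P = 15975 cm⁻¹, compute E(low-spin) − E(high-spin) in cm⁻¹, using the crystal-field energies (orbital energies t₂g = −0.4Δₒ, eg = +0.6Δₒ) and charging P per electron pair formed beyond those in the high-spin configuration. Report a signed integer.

Cr sits in group 6; removing 2 electrons leaves Cr²⁺ with 6 − 2 = 4 d electrons.
High-spin: t₂g³ eg¹, CFSE = -0.6Δₒ = -4800 cm⁻¹.
Low-spin t₂g⁴ eg⁰ gives -1.6Δₒ = -12800 cm⁻¹, but forming 1 extra pair costs 1P = 15975 cm⁻¹, so E(LS) = -12800 + 15975 = 3175 cm⁻¹.
The difference is 3175 − (-4800) = 7975 cm⁻¹, so high-spin lies lower.

7975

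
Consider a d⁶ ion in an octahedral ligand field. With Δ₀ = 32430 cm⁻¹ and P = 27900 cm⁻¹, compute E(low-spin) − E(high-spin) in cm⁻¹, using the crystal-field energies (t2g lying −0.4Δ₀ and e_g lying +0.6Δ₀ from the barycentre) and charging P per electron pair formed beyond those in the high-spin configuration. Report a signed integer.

-9060

In the high-spin limit (t2g^4 e_g^2) the orbital term is -0.4Δ₀ = -12972 cm⁻¹, with no excess pairing.
Low-spin t2g^6 e_g^0 gives -2.4Δ₀ = -77832 cm⁻¹, but forming 2 extra pairs costs 2P = 55800 cm⁻¹, so E(LS) = -77832 + 55800 = -22032 cm⁻¹.
Thus E(LS) − E(HS) = -9060 cm⁻¹.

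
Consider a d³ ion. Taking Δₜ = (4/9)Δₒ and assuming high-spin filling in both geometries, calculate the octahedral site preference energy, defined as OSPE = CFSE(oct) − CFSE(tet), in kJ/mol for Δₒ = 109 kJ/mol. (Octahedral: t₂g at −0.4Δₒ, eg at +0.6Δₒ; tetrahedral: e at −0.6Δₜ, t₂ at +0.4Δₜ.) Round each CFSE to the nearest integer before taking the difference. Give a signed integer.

In an octahedral site d³ (HS) is t₂g³ eg⁰, giving CFSE(oct) = -1.2Δₒ = -131 kJ/mol.
In a tetrahedral site the filling is e² t₂¹: CFSE(tet) = -0.8Δₜ = -0.8 × (4/9)(109) = -39 kJ/mol.
OSPE = CFSE(oct) − CFSE(tet) = -131 − (-39) = -92 kJ/mol.

-92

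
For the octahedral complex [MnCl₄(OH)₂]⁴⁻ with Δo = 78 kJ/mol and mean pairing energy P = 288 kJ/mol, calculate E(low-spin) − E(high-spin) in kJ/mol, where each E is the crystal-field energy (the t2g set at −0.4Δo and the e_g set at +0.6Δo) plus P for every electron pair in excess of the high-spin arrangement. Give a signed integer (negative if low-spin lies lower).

Ligand charges: 4×(-1) from Cl⁻ and 2×(-1) from OH⁻ sum to -6; with overall charge -4, Mn is +2.
Group 7 minus oxidation state +2 gives a d⁵ configuration for Mn²⁺.
High-spin: t2g^3 e_g^2, CFSE = 0.0Δo = 0 kJ/mol.
Low-spin t2g^5 e_g^0 gives -2.0Δo = -156 kJ/mol, but forming 2 extra pairs costs 2P = 576 kJ/mol, so E(LS) = -156 + 576 = 420 kJ/mol.
Thus E(LS) − E(HS) = 420 kJ/mol.

420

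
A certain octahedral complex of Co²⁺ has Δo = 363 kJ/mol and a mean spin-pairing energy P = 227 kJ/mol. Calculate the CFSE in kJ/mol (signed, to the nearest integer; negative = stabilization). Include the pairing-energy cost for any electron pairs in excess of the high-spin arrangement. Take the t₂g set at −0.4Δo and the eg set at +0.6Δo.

Co is in group 9, so Co²⁺ is d⁷ (9 − 2 = 7).
Here Δo > P (363 > 227), so the low-spin state is favoured.
Filling d⁷ accordingly: t₂g⁶ eg¹.
Orbital CFSE = -1.8Δo = -1.8 × 363 = -653 kJ/mol.
Excess pairs vs high-spin: 3 − 2 = 1; pairing cost = +227 kJ/mol.
Net CFSE = -653 + 227 = -426 kJ/mol.

-426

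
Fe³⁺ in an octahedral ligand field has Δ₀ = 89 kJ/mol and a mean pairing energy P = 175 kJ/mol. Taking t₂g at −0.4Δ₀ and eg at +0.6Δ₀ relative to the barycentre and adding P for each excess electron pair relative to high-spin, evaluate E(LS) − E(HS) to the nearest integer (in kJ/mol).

Fe sits in group 8; removing 3 electrons leaves Fe³⁺ with 8 − 3 = 5 d electrons.
High-spin: t₂g³ eg², CFSE = 0.0Δ₀ = 0 kJ/mol.
Low-spin: t₂g⁵ eg⁰, orbital CFSE = -2.0Δ₀ = -178 kJ/mol; plus 2 excess pairs × P = +350 kJ/mol; total 172 kJ/mol.
E(LS) − E(HS) = 172 − (0) = 172 kJ/mol.

172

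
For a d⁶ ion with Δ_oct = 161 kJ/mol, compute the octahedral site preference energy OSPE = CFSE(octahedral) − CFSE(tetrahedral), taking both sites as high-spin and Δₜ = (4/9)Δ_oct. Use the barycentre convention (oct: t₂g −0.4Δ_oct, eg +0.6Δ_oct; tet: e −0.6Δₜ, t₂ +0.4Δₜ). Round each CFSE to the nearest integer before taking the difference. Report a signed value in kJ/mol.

-21

In an octahedral site d⁶ (HS) is t2g^4 e_g^2, giving CFSE(oct) = -0.4Δ_oct = -64 kJ/mol.
Tetrahedral e^3 t2^3 gives -0.6Δₜ = -0.6 × (4/9) × 161 = -43 kJ/mol.
OSPE = -64 − (-43) = -21 kJ/mol.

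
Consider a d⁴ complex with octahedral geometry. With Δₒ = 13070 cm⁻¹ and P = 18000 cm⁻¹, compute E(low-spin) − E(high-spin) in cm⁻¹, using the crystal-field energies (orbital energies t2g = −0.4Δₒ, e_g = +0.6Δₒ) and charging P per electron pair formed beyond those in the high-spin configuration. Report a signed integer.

High-spin d⁴ fills as t2g^3 e_g^1 with CFSE 3(−0.4) + 1(+0.6) = -0.6Δₒ = -7842 cm⁻¹.
For low-spin the configuration is t2g^4 e_g^0: orbital energy -1.6 × 13070 = -20912 cm⁻¹, and 1 additional pair relative to high-spin adds 18000 cm⁻¹, giving -2912 cm⁻¹.
E(LS) − E(HS) = -2912 − (-7842) = 4930 cm⁻¹.

4930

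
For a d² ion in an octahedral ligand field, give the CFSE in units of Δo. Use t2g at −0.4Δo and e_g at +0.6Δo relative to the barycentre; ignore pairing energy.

For octahedral d² the high- and low-spin configurations coincide.
Configuration: t2g^2 e_g^0.
CFSE = 2(-0.4Δo) + 0(0.6Δo) = -0.8Δo + 0.0Δo = -0.8Δo.

-0.8 Δo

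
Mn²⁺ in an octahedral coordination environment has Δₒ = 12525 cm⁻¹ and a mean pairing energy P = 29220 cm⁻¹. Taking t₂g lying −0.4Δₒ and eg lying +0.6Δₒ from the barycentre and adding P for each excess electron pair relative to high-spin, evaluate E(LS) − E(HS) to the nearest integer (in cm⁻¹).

33390

Group 7 minus oxidation state +2 gives a d⁵ configuration for Mn²⁺.
High-spin: t₂g³ eg², CFSE = 0.0Δₒ = 0 cm⁻¹.
Low-spin t₂g⁵ eg⁰ gives -2.0Δₒ = -25050 cm⁻¹, but forming 2 extra pairs costs 2P = 58440 cm⁻¹, so E(LS) = -25050 + 58440 = 33390 cm⁻¹.
Thus E(LS) − E(HS) = 33390 cm⁻¹.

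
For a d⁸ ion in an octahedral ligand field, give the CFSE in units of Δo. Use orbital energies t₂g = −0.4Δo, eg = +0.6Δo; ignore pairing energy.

-1.2 Δo

Configuration: t₂g⁶ eg².
CFSE = 6(-0.4Δo) + 2(0.6Δo) = -2.4Δo + 1.2Δo = -1.2Δo.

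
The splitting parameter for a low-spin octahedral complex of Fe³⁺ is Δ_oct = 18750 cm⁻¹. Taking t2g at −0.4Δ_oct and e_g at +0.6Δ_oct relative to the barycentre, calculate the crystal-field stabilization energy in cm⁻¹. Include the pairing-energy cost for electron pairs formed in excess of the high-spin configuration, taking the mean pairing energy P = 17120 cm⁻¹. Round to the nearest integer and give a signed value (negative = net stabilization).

-3260

Group 8 minus oxidation state +3 gives a d⁵ configuration for Fe³⁺.
Electron filling gives t2g^5 e_g^0.
CFSE(orbital) = 5×(-0.4Δ_oct) + 0×(0.6Δ_oct) = -2.0Δ_oct; with Δ_oct = 18750 cm⁻¹ that is -37500 cm⁻¹.
Pairing penalty: 2 pairs vs 0 in the high-spin reference → 2 extra × P = 34240 cm⁻¹.
Net CFSE = -37500 + 34240 = -3260 cm⁻¹.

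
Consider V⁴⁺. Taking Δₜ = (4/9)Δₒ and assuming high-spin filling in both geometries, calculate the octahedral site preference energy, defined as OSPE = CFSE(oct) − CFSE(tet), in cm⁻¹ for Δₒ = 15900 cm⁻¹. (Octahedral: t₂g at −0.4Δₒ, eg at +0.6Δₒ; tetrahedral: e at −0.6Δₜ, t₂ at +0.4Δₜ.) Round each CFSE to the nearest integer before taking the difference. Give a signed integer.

-2120

V is in group 5, so V⁴⁺ is d¹ (5 − 4 = 1).
Octahedral (high-spin): t₂g¹ eg⁰, CFSE = 1(−0.4) + 0(+0.6) = -0.4Δₒ = -0.4 × 15900 = -6360 cm⁻¹.
Tetrahedral: e¹ t₂⁰, CFSE = 1(−0.6) + 0(+0.4) = -0.6Δₜ = -0.6 × (4/9) × 15900 = -4240 cm⁻¹.
Subtracting, OSPE = -6360 − (-4240) = -2120 cm⁻¹.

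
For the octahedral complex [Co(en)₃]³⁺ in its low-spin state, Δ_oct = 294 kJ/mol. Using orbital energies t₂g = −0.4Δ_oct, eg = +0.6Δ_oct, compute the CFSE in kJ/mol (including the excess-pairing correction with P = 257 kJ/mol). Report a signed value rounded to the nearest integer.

-192

en is neutral, so the +3 overall charge sits on Co: oxidation state +3.
Co sits in group 9; removing 3 electrons leaves Co³⁺ with 9 − 3 = 6 d electrons.
The d⁶ electrons fill as t₂g⁶ eg⁰.
Orbital CFSE = 6(-0.4) + 0(0.6) = -2.4Δ_oct = -2.4 × 294 = -706 kJ/mol.
Pairing penalty: 3 pairs vs 1 in the high-spin reference → 2 extra × P = 514 kJ/mol.
Overall CFSE = -706 + 514 = -192 kJ/mol.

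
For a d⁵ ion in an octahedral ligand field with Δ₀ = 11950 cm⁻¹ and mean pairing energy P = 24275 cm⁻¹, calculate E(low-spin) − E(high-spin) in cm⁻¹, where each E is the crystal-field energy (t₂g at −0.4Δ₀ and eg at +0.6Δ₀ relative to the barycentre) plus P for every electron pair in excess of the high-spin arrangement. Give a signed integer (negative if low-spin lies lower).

24650

High-spin d⁵ fills as t₂g³ eg² with CFSE 3(−0.4) + 2(+0.6) = 0.0Δ₀ = 0 cm⁻¹.
Low-spin t₂g⁵ eg⁰ gives -2.0Δ₀ = -23900 cm⁻¹, but forming 2 extra pairs costs 2P = 48550 cm⁻¹, so E(LS) = -23900 + 48550 = 24650 cm⁻¹.
Thus E(LS) − E(HS) = 24650 cm⁻¹.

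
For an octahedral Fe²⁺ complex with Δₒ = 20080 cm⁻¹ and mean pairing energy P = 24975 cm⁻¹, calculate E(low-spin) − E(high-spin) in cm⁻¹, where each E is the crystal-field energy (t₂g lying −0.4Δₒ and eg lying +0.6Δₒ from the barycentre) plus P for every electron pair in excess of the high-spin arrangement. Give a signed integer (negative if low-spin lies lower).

9790

Fe is in group 8, so Fe²⁺ is d⁶ (8 − 2 = 6).
High-spin d⁶ fills as t₂g⁴ eg² with CFSE 4(−0.4) + 2(+0.6) = -0.4Δₒ = -8032 cm⁻¹.
Low-spin t₂g⁶ eg⁰ gives -2.4Δₒ = -48192 cm⁻¹, but forming 2 extra pairs costs 2P = 49950 cm⁻¹, so E(LS) = -48192 + 49950 = 1758 cm⁻¹.
The difference is 1758 − (-8032) = 9790 cm⁻¹, so high-spin lies lower.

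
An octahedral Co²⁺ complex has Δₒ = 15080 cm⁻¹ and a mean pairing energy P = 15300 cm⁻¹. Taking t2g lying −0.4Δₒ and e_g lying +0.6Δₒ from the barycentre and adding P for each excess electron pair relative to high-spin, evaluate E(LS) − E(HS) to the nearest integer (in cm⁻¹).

220

Co²⁺: group 9, so d-count = 9 − 2 = 7.
High-spin: t2g^5 e_g^2, CFSE = -0.8Δₒ = -12064 cm⁻¹.
Low-spin t2g^6 e_g^1 gives -1.8Δₒ = -27144 cm⁻¹, but forming 1 extra pair costs 1P = 15300 cm⁻¹, so E(LS) = -27144 + 15300 = -11844 cm⁻¹.
E(LS) − E(HS) = -11844 − (-12064) = 220 cm⁻¹.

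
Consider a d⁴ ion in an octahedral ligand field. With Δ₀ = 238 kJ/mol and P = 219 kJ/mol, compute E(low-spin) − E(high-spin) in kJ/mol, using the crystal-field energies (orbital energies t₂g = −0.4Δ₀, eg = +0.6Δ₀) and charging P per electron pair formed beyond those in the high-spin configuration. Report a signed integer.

-19

In the high-spin limit (t₂g³ eg¹) the orbital term is -0.6Δ₀ = -143 kJ/mol, with no excess pairing.
Low-spin: t₂g⁴ eg⁰, orbital CFSE = -1.6Δ₀ = -381 kJ/mol; plus 1 excess pair × P = +219 kJ/mol; total -162 kJ/mol.
E(LS) − E(HS) = -162 − (-143) = -19 kJ/mol.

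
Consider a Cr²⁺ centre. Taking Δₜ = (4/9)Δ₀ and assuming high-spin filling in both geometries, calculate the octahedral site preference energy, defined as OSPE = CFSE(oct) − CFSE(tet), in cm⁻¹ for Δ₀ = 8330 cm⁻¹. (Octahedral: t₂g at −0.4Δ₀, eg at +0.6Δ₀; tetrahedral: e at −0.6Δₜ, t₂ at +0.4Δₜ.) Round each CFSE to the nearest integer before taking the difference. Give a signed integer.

Group 6 minus oxidation state +2 gives a d⁴ configuration for Cr²⁺.
Octahedral (high-spin): t₂g³ eg¹, CFSE = 3(−0.4) + 1(+0.6) = -0.6Δ₀ = -0.6 × 8330 = -4998 cm⁻¹.
Tetrahedral: e² t₂², CFSE = 2(−0.6) + 2(+0.4) = -0.4Δₜ = -0.4 × (4/9) × 8330 = -1481 cm⁻¹.
Subtracting, OSPE = -4998 − (-1481) = -3517 cm⁻¹.

-3517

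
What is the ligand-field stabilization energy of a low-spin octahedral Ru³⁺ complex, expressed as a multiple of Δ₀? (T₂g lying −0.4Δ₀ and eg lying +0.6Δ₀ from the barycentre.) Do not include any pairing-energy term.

-2.0 Δ₀

Ru³⁺: group 8, so d-count = 8 − 3 = 5.
Configuration: t₂g⁵ eg⁰.
CFSE = 5(-0.4Δ₀) + 0(0.6Δ₀) = -2.0Δ₀ + 0.0Δ₀ = -2.0Δ₀.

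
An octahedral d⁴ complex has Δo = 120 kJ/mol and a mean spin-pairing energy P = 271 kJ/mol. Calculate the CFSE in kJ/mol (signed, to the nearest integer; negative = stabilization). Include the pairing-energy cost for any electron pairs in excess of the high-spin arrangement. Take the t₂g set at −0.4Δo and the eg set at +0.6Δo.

Δo < P, so pairing is avoided: the ground state is high-spin.
That gives t₂g³ eg¹.
Orbital CFSE = -0.6Δo = -0.6 × 120 = -72 kJ/mol.
High-spin has no excess pairs, so no pairing correction applies.

-72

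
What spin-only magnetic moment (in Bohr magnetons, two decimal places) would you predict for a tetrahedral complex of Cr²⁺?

Group 6 minus oxidation state +2 gives a d⁴ configuration for Cr²⁺.
With tetrahedral geometry the complex is necessarily high-spin.
Configuration: e² t₂² → 4 unpaired electrons.
μ(spin-only) = √[4(4+2)] = √24 ≈ 4.90 Bohr magnetons.

4.90 Bohr magnetons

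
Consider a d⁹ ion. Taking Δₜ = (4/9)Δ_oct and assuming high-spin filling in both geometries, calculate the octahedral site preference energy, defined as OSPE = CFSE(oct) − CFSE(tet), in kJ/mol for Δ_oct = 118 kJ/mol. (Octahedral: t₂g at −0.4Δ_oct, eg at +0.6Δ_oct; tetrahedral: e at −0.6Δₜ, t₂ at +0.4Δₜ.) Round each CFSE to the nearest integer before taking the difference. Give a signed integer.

-50

Octahedral high-spin t₂g⁶ eg³: CFSE = -0.6 × 118 = -71 kJ/mol.
Tetrahedral e⁴ t₂⁵ gives -0.4Δₜ = -0.4 × (4/9) × 118 = -21 kJ/mol.
Subtracting, OSPE = -71 − (-21) = -50 kJ/mol.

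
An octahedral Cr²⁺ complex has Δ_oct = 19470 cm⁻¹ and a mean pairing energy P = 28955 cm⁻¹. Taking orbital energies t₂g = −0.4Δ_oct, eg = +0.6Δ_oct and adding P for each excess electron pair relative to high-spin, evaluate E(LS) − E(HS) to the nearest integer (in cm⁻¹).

9485

Cr sits in group 6; removing 2 electrons leaves Cr²⁺ with 6 − 2 = 4 d electrons.
High-spin d⁴ fills as t₂g³ eg¹ with CFSE 3(−0.4) + 1(+0.6) = -0.6Δ_oct = -11682 cm⁻¹.
Low-spin t₂g⁴ eg⁰ gives -1.6Δ_oct = -31152 cm⁻¹, but forming 1 extra pair costs 1P = 28955 cm⁻¹, so E(LS) = -31152 + 28955 = -2197 cm⁻¹.
Thus E(LS) − E(HS) = 9485 cm⁻¹.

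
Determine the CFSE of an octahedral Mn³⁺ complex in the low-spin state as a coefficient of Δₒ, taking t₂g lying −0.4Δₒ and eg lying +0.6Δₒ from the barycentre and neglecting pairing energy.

-1.6 Δₒ

Mn is in group 7, so Mn³⁺ is d⁴ (7 − 3 = 4).
Configuration: t₂g⁴ eg⁰.
CFSE = 4(-0.4Δₒ) + 0(0.6Δₒ) = -1.6Δₒ + 0.0Δₒ = -1.6Δₒ.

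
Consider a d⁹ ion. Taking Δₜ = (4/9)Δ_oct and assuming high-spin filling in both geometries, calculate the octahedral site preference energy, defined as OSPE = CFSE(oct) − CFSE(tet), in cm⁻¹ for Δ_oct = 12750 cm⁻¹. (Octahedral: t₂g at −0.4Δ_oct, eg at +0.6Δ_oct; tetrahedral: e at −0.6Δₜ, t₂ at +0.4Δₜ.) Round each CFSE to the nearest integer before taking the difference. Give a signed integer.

-5383

Octahedral (high-spin): t2g^6 e_g^3, CFSE = 6(−0.4) + 3(+0.6) = -0.6Δ_oct = -0.6 × 12750 = -7650 cm⁻¹.
Tetrahedral e^4 t2^5 gives -0.4Δₜ = -0.4 × (4/9) × 12750 = -2267 cm⁻¹.
Subtracting, OSPE = -7650 − (-2267) = -5383 cm⁻¹.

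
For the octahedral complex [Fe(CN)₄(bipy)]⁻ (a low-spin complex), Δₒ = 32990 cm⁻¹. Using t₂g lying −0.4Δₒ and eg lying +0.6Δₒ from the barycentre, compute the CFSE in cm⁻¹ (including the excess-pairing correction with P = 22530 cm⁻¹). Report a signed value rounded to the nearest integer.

-20920

Ligand charges: 4×(-1) from CN⁻ and 1×(+0) from bipy sum to -4; with overall charge -1, Fe is +3.
Group 8 minus oxidation state +3 gives a d⁵ configuration for Fe³⁺.
The d⁵ electrons fill as t₂g⁵ eg⁰.
The orbital stabilization is -2.0Δₒ = -2.0 × 32990 = -65980 cm⁻¹.
Pairing penalty: 2 pairs vs 0 in the high-spin reference → 2 extra × P = 45060 cm⁻¹.
Net CFSE = -65980 + 45060 = -20920 cm⁻¹.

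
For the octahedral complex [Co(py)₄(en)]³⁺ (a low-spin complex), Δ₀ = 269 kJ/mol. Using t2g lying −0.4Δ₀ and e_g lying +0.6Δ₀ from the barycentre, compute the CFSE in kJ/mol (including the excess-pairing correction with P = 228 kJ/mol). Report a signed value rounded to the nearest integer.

Ligand charges: 4×(+0) from py and 1×(+0) from en sum to +0; with overall charge +3, Co is +3.
Group 9 minus oxidation state +3 gives a d⁶ configuration for Co³⁺.
The d⁶ electrons fill as t2g^6 e_g^0.
Orbital CFSE = 6(-0.4) + 0(0.6) = -2.4Δ₀ = -2.4 × 269 = -646 kJ/mol.
Relative to high-spin t2g^4 e_g^2 (1 paired), the low-spin configuration has 2 additional pairs, contributing +2 × 228 = +456 kJ/mol.
Net CFSE = -646 + 456 = -190 kJ/mol.

-190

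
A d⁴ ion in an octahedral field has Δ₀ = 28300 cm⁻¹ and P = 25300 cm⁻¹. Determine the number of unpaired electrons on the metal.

2

With Δ₀ > P the complex is low-spin.
Filling d⁴ accordingly: t2g^4 e_g^0.
Unpaired electrons: 2.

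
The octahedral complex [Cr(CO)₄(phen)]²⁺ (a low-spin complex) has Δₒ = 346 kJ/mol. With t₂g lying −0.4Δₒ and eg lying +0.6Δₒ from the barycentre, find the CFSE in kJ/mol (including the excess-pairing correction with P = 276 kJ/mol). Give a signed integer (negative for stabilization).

Ligand charges: 4×(+0) from CO and 1×(+0) from phen sum to +0; with overall charge +2, Cr is +2.
Group 6 minus oxidation state +2 gives a d⁴ configuration for Cr²⁺.
Electron filling gives t₂g⁴ eg⁰.
The orbital stabilization is -1.6Δₒ = -1.6 × 346 = -554 kJ/mol.
Pairing penalty: 1 pair vs 0 in the high-spin reference → 1 extra × P = 276 kJ/mol.
Combining: -554 + 276 = -278 kJ/mol.

-278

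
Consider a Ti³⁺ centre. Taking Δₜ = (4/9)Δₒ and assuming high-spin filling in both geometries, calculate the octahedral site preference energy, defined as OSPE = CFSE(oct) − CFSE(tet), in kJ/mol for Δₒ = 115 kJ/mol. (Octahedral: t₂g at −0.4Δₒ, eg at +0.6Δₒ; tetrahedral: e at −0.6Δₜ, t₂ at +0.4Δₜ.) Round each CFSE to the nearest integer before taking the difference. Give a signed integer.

Ti is in group 4, so Ti³⁺ is d¹ (4 − 3 = 1).
Octahedral high-spin t₂g¹ eg⁰: CFSE = -0.4 × 115 = -46 kJ/mol.
Tetrahedral e¹ t₂⁰ gives -0.6Δₜ = -0.6 × (4/9) × 115 = -31 kJ/mol.
OSPE = -46 − (-31) = -15 kJ/mol.

-15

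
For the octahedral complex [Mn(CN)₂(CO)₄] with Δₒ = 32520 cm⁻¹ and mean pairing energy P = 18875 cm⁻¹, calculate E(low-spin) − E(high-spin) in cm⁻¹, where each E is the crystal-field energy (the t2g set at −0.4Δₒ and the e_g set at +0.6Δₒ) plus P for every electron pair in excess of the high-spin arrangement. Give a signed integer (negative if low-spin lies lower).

-27290

Ligand charges: 2×(-1) from CN⁻ and 4×(+0) from CO sum to -2; with overall charge +0, Mn is +2.
Mn is in group 7, so Mn²⁺ is d⁵ (7 − 2 = 5).
In the high-spin limit (t2g^3 e_g^2) the orbital term is 0.0Δₒ = 0 cm⁻¹, with no excess pairing.
Low-spin: t2g^5 e_g^0, orbital CFSE = -2.0Δₒ = -65040 cm⁻¹; plus 2 excess pairs × P = +37750 cm⁻¹; total -27290 cm⁻¹.
Thus E(LS) − E(HS) = -27290 cm⁻¹.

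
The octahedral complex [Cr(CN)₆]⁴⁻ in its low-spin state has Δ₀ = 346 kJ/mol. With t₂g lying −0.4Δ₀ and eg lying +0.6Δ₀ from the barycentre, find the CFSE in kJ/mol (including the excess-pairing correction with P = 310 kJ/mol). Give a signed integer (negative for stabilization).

Each CN⁻ contributes -1; 6 × (-1) = -6. With overall charge -4, Cr is in the +2 oxidation state.
Cr sits in group 6; removing 2 electrons leaves Cr²⁺ with 6 − 2 = 4 d electrons.
Configuration: t₂g⁴ eg⁰.
Orbital CFSE = 4(-0.4) + 0(0.6) = -1.6Δ₀ = -1.6 × 346 = -554 kJ/mol.
High-spin d⁴ would be t₂g³ eg¹ with 0 pairs; low-spin has 1, so 1 excess pair costs +1P = +310 kJ/mol.
Overall CFSE = -554 + 310 = -244 kJ/mol.

-244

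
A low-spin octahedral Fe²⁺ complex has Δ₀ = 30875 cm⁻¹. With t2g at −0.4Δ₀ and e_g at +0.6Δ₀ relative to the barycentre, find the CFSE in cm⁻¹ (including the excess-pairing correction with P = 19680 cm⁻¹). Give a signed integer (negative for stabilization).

Fe is in group 8, so Fe²⁺ is d⁶ (8 − 2 = 6).
The d⁶ electrons fill as t2g^6 e_g^0.
Orbital CFSE = 6(-0.4) + 0(0.6) = -2.4Δ₀ = -2.4 × 30875 = -74100 cm⁻¹.
Relative to high-spin t2g^4 e_g^2 (1 paired), the low-spin configuration has 2 additional pairs, contributing +2 × 19680 = +39360 cm⁻¹.
Net CFSE = -74100 + 39360 = -34740 cm⁻¹.

-34740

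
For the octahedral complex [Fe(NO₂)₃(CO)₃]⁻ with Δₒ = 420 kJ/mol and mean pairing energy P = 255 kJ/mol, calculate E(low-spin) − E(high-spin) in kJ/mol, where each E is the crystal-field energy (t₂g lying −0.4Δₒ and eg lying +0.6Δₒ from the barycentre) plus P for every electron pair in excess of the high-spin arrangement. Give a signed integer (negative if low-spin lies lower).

Ligand charges: 3×(-1) from NO₂⁻ and 3×(+0) from CO sum to -3; with overall charge -1, Fe is +2.
Fe is in group 8, so Fe²⁺ is d⁶ (8 − 2 = 6).
High-spin: t₂g⁴ eg², CFSE = -0.4Δₒ = -168 kJ/mol.
For low-spin the configuration is t₂g⁶ eg⁰: orbital energy -2.4 × 420 = -1008 kJ/mol, and 2 additional pairs relative to high-spin add 510 kJ/mol, giving -498 kJ/mol.
E(LS) − E(HS) = -498 − (-168) = -330 kJ/mol.

-330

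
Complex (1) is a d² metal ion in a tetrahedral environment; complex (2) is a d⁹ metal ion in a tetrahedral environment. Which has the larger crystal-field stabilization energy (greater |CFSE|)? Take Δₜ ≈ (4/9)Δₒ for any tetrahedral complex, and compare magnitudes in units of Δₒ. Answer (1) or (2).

(1)

(1): With tetrahedral geometry the complex is necessarily high-spin; e^2 t2^0, CFSE = -1.2Δₜ ≈ -0.53Δₒ.
(2): Tetrahedral splitting is small, so the complex is high-spin; e^4 t2^5, CFSE = -0.4Δₜ ≈ -0.18Δₒ.
So (1) has the larger |CFSE|.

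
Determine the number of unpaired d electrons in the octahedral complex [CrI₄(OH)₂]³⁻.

Ligand charges: 4×(-1) from I⁻ and 2×(-1) from OH⁻ sum to -6; with overall charge -3, Cr is +3.
Group 6 minus oxidation state +3 gives a d³ configuration for Cr³⁺.
Configuration: t₂g³ eg⁰, giving 3 unpaired electrons.

3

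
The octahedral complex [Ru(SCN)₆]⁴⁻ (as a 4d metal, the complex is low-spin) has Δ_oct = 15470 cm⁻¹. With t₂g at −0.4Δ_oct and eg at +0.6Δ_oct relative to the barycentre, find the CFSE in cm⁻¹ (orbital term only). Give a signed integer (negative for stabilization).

-37128

Each SCN⁻ contributes -1; 6 × (-1) = -6. With overall charge -4, Ru is in the +2 oxidation state.
Group 8 minus oxidation state +2 gives a d⁶ configuration for Ru²⁺.
Configuration: t₂g⁶ eg⁰.
CFSE(orbital) = 6×(-0.4Δ_oct) + 0×(0.6Δ_oct) = -2.4Δ_oct; with Δ_oct = 15470 cm⁻¹ that is -37128 cm⁻¹.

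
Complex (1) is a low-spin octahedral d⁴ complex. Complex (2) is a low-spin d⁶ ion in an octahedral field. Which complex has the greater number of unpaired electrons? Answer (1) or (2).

(1)

(1): t2g^4 e_g^0 → 2 unpaired.
(2): t₂g⁶ eg⁰ → 0 unpaired.
So (1) has more unpaired electrons.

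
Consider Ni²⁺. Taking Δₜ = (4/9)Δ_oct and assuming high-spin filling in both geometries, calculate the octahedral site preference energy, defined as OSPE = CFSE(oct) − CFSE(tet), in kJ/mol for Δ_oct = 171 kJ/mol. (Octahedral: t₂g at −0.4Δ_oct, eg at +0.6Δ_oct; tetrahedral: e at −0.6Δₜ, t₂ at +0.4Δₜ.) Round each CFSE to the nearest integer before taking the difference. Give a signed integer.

-144

Group 10 minus oxidation state +2 gives a d⁸ configuration for Ni²⁺.
Octahedral (high-spin): t2g^6 e_g^2, CFSE = 6(−0.4) + 2(+0.6) = -1.2Δ_oct = -1.2 × 171 = -205 kJ/mol.
Tetrahedral e^4 t2^4 gives -0.8Δₜ = -0.8 × (4/9) × 171 = -61 kJ/mol.
Subtracting, OSPE = -205 − (-61) = -144 kJ/mol.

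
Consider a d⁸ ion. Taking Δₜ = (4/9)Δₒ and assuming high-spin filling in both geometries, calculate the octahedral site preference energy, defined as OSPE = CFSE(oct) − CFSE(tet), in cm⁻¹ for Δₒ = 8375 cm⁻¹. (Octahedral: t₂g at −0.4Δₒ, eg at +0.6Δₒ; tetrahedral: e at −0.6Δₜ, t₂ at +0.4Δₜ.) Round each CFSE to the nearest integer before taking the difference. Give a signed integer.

-7072

Octahedral (high-spin): t2g^6 e_g^2, CFSE = 6(−0.4) + 2(+0.6) = -1.2Δₒ = -1.2 × 8375 = -10050 cm⁻¹.
Tetrahedral: e^4 t2^4, CFSE = 4(−0.6) + 4(+0.4) = -0.8Δₜ = -0.8 × (4/9) × 8375 = -2978 cm⁻¹.
OSPE = CFSE(oct) − CFSE(tet) = -10050 − (-2978) = -7072 cm⁻¹.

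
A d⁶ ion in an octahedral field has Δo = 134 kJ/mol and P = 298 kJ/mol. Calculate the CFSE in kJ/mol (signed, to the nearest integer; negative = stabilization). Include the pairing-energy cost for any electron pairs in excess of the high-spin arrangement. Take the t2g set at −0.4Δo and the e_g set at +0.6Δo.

-54

Since Δo = 134 kJ/mol < P = 298 kJ/mol, the complex adopts the high-spin configuration.
Filling d⁶ accordingly: t2g^4 e_g^2.
Orbital CFSE = -0.4Δo = -0.4 × 134 = -54 kJ/mol.
High-spin has no excess pairs, so no pairing correction applies.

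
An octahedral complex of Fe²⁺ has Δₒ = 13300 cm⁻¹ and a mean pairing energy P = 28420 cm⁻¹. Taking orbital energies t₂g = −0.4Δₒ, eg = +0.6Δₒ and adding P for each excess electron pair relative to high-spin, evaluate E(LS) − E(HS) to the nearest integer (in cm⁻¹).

30240

Fe²⁺: group 8, so d-count = 8 − 2 = 6.
In the high-spin limit (t₂g⁴ eg²) the orbital term is -0.4Δₒ = -5320 cm⁻¹, with no excess pairing.
Low-spin: t₂g⁶ eg⁰, orbital CFSE = -2.4Δₒ = -31920 cm⁻¹; plus 2 excess pairs × P = +56840 cm⁻¹; total 24920 cm⁻¹.
Thus E(LS) − E(HS) = 30240 cm⁻¹.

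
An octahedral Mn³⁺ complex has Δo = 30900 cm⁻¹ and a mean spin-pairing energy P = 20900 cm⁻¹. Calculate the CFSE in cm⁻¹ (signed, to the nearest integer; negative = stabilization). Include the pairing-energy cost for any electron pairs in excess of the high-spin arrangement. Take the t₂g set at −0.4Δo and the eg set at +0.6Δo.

-28540

Mn sits in group 7; removing 3 electrons leaves Mn³⁺ with 7 − 3 = 4 d electrons.
With Δo > P the complex is low-spin.
That gives t₂g⁴ eg⁰.
Orbital CFSE = -1.6Δo = -1.6 × 30900 = -49440 cm⁻¹.
Excess pairs vs high-spin: 1 − 0 = 1; pairing cost = +20900 cm⁻¹.
Net CFSE = -49440 + 20900 = -28540 cm⁻¹.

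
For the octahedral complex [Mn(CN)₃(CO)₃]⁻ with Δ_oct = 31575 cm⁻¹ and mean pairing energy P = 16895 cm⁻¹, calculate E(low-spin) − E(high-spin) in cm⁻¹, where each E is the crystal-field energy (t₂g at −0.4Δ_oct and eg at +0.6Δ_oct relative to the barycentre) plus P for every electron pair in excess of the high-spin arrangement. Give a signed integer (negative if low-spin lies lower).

Ligand charges: 3×(-1) from CN⁻ and 3×(+0) from CO sum to -3; with overall charge -1, Mn is +2.
Mn sits in group 7; removing 2 electrons leaves Mn²⁺ with 7 − 2 = 5 d electrons.
High-spin: t₂g³ eg², CFSE = 0.0Δ_oct = 0 cm⁻¹.
Low-spin t₂g⁵ eg⁰ gives -2.0Δ_oct = -63150 cm⁻¹, but forming 2 extra pairs costs 2P = 33790 cm⁻¹, so E(LS) = -63150 + 33790 = -29360 cm⁻¹.
Thus E(LS) − E(HS) = -29360 cm⁻¹.

-29360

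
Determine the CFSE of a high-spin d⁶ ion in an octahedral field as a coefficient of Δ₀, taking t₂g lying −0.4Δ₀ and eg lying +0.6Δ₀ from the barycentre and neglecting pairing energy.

Configuration: t₂g⁴ eg².
CFSE = 4(-0.4Δ₀) + 2(0.6Δ₀) = -1.6Δ₀ + 1.2Δ₀ = -0.4Δ₀.

-0.4 Δ₀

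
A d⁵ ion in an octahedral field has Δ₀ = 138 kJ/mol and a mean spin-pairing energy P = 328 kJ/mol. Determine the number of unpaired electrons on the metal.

Δ₀ < P, so pairing is avoided: the ground state is high-spin.
Configuration: t2g^3 e_g^2.
Unpaired electrons: 5.

5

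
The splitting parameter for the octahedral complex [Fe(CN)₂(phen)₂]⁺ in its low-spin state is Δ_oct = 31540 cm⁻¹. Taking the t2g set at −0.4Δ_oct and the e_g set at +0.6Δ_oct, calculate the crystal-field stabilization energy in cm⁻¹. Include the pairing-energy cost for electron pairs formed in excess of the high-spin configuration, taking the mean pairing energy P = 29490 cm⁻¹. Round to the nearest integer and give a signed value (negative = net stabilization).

-4100

Ligand charges: 2×(-1) from CN⁻ and 2×(+0) from phen sum to -2; with overall charge +1, Fe is +3.
Fe is in group 8, so Fe³⁺ is d⁵ (8 − 3 = 5).
Electron filling gives t2g^5 e_g^0.
The orbital stabilization is -2.0Δ_oct = -2.0 × 31540 = -63080 cm⁻¹.
Relative to high-spin t2g^3 e_g^2 (0 paired), the low-spin configuration has 2 additional pairs, contributing +2 × 29490 = +58980 cm⁻¹.
Overall CFSE = -63080 + 58980 = -4100 cm⁻¹.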